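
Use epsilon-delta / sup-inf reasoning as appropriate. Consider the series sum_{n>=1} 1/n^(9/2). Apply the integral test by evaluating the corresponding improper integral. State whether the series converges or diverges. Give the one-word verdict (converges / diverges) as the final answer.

Let f(x) = x^(-9/2). Then f is positive, continuous, and decreasing on [1, infinity), so the integral test applies.
Compute the improper integral int_{1}^infinity f(x) dx:
  antiderivative F(x) = -2/(7*x^(7/2)).
  As x -> infinity, F(x) -> 0 (since p = 9/2 > 1).
  So int = F(infinity) - F(1) = 0 - (-2/7) = 2/7.
  Finite, so by the integral test, the series converges.

converges


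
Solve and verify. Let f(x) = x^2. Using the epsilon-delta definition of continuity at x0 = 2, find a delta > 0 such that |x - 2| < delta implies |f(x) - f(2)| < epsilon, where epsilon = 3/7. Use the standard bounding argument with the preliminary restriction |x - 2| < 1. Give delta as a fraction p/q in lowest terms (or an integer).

Factor: |x^2 - (2)^2| = |x - 2| * |x + 2|.
Impose |x - 2| < 1 first. Then |x + 2| = |(x - 2) + 2*(2)| <= |x - 2| + 2*|2| < 1 + 4 = 5.
So |x^2 - (2)^2| < delta * 5.
We need delta * 5 <= 3/7, i.e. delta <= 3/7/5 = 3/35.
Since 3/35 < 1, this is tighter than 1; take delta = 3/35.
So delta = 3/35 works.

3/35


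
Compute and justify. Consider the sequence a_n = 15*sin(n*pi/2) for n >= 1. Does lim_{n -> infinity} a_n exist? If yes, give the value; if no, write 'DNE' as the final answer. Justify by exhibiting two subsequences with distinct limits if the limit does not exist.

Examine the behaviour of a_n along subsequences.
a_{4k+1} = 15*sin(pi/2 + 2k*pi) = 15 -> 15. a_{4k+3} = 15*sin(3pi/2 + 2k*pi) = -15 -> -15.
Since these two subsequential limits are 15 and -15, distinct, the full sequence cannot converge (a convergent sequence has all subsequences tending to the same limit). So lim a_n does not exist.

DNE


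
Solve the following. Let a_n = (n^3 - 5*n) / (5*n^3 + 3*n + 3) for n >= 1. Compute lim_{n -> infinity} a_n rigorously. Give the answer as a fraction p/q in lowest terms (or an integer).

Divide numerator and denominator by n^3, the highest power:
numerator / n^3 = 1 - 5/n^2
denominator / n^3 = 5 + 3/n^2 + 3/n^3
As n -> infinity, all terms of the form c/n^k (k >= 1) tend to 0.
So numerator / n^3 -> 1 and denominator / n^3 -> 5.
Therefore lim a_n = 1/5.

1/5


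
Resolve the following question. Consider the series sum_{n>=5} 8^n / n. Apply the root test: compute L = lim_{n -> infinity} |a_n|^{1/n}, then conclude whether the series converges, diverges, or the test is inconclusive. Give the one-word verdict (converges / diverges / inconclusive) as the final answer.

Let a_n denote the general term. Form |a_n|^(1/n) and simplify:
|a_n|^(1/n) = 8/n^(1/n)
Take the limit as n -> infinity: L = 8.
Since L = 8 > 1, the root test implies divergence.

diverges


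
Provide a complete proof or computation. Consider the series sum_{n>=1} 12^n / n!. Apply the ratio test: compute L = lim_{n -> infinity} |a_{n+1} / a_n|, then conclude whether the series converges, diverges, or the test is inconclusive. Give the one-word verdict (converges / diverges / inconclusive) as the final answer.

Let a_n denote the general term. Form the ratio a_{n+1}/a_n and simplify:
a_{n+1}/a_n = 12/(n + 1)
Take the limit as n -> infinity: L = 0.
Since L = 0 < 1, the ratio test implies the series converges.

converges


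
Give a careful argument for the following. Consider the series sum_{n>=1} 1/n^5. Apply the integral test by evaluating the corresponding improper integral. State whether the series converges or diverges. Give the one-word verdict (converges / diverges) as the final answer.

Let f(x) = x^(-5). Then f is positive, continuous, and decreasing on [1, infinity), so the integral test applies.
Compute the improper integral int_{1}^infinity f(x) dx:
  antiderivative F(x) = -1/(4*x^4).
  As x -> infinity, F(x) -> 0 (since p = 5 > 1).
  So int = F(infinity) - F(1) = 0 - (-1/4) = 1/4.
  Finite, so by the integral test, the series converges.

converges


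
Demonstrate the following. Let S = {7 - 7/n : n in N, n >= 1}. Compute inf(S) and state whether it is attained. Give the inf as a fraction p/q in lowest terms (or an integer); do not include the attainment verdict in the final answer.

Analysis:
- Values: 0, 7/2, 14/3, 21/4, ... strictly increasing.
- Minimum is 0 (n=1); inf = 0 (attained).
- 7 - 7/n -> 7 from below; sup = 7, not attained.
Conclusion: inf(S) = 0, attained in S.

0


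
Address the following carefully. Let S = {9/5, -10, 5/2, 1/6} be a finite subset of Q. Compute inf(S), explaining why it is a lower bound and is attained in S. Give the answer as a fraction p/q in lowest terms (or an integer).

S is finite, so inf(S) = min(S).
Sorted increasing:
-10, 1/6, 9/5, 5/2
The extremum is -10.
For every x in S, x >= -10. And -10 is in S, so it is attained.
Therefore inf(S) = -10.

-10


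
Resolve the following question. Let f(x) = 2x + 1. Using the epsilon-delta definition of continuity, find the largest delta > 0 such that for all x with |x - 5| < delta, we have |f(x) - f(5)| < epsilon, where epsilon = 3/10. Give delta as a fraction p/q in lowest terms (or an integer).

We compute f(5) = 2*(5) + 1 = 11.
|f(x) - f(5)| = |2x + 1 - (11)| = |2(x - 5)| = 2|x - 5|.
We need 2|x - 5| < 3/10, i.e. |x - 5| < 3/10 / 2 = 3/20.
So any delta <= 3/20 works. Conversely, if delta > 3/20, then x = 5 + 3/20 satisfies |x - 5| = 3/20 < delta but |f(x) - f(5)| = 2 * 3/20 = 3/10, which is not < 3/10; so no larger delta works.
Hence the largest such delta is 3/20.

3/20


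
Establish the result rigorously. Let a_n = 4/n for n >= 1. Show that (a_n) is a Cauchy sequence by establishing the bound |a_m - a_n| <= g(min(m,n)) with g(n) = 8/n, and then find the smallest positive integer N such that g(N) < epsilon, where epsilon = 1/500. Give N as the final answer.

For any m, n >= 1, by the triangle inequality:
|a_m - a_n| = |4/m - 4/n| <= 4*1/m + 4*1/n <= 8/min(m,n).
So g(n) = 8/n bounds the Cauchy difference. Since g(n) -> 0, (a_n) is Cauchy.
Now solve g(N) < 1/500: 8/N < 1/500 <=> N > 8 / (1/500) = 4000.
The smallest integer strictly greater than 4000 is N = 4001.
Check: g(4001) = 8/4001 = 8/4001 < 1/500; g(4000) = 1/500 >= 1/500. So N = 4001.

4001


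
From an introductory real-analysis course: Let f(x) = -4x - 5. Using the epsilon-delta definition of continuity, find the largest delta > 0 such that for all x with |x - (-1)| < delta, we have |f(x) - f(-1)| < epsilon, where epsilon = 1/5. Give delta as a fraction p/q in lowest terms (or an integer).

We compute f(-1) = -4*(-1) - 5 = -1.
|f(x) - f(-1)| = |-4x - 5 - (-1)| = |-4(x - (-1))| = 4|x - (-1)|.
We need 4|x - (-1)| < 1/5, i.e. |x - (-1)| < 1/5 / 4 = 1/20.
So any delta <= 1/20 works. Conversely, if delta > 1/20, then x = -1 + 1/20 satisfies |x - (-1)| = 1/20 < delta but |f(x) - f(-1)| = 4 * 1/20 = 1/5, which is not < 1/5; so no larger delta works.
Hence the largest such delta is 1/20.

1/20


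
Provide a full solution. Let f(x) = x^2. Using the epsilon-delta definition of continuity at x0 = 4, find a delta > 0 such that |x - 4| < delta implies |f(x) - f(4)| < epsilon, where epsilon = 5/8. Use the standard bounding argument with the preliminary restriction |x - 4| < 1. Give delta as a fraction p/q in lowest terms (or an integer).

Factor: |x^2 - (4)^2| = |x - 4| * |x + 4|.
Impose |x - 4| < 1 first. Then |x + 4| = |(x - 4) + 2*(4)| <= |x - 4| + 2*|4| < 1 + 8 = 9.
So |x^2 - (4)^2| < delta * 9.
We need delta * 9 <= 5/8, i.e. delta <= 5/8/9 = 5/72.
Since 5/72 < 1, this is tighter than 1; take delta = 5/72.
So delta = 5/72 works.

5/72


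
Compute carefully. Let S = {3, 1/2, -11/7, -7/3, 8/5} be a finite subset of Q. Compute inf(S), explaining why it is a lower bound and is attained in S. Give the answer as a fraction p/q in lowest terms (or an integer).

S is finite, so inf(S) = min(S).
Sorted increasing:
-7/3, -11/7, 1/2, 8/5, 3
The extremum is -7/3.
For every x in S, x >= -7/3. And -7/3 is in S, so it is attained.
Therefore inf(S) = -7/3.

-7/3


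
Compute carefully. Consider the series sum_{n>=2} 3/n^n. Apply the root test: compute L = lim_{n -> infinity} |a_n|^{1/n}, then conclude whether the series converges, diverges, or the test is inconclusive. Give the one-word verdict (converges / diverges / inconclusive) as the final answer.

Let a_n denote the general term. Form |a_n|^(1/n) and simplify:
|a_n|^(1/n) = 3^(1/n)/n
Take the limit as n -> infinity: L = 0.
Since L = 0 < 1, the root test implies convergence.

converges


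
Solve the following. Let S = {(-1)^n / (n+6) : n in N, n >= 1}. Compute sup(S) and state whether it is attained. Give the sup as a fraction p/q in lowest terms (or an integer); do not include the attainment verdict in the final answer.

Analysis:
- Values: -1/7, 1/8, -1/9, 1/10, -1/11, ...
- Positive terms (even n): 1/(2+6), 1/(4+6), ... decreasing -> max = 1/8 (n=2).
- Negative terms (odd n): -1/(1+6), -1/(3+6), ... increasing -> min = -1/7 (n=1).
- So sup = 1/8 (attained at n=2); inf = -1/7 (attained at n=1).
Conclusion: sup(S) = 1/8, attained in S.

1/8


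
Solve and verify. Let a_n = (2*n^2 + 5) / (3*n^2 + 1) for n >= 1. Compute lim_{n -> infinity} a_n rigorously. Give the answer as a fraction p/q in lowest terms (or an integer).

Divide numerator and denominator by n^2, the highest power:
numerator / n^2 = 2 + 5/n^2
denominator / n^2 = 3 + n^(-2)
As n -> infinity, all terms of the form c/n^k (k >= 1) tend to 0.
So numerator / n^2 -> 2 and denominator / n^2 -> 3.
Therefore lim a_n = 2/3.

2/3


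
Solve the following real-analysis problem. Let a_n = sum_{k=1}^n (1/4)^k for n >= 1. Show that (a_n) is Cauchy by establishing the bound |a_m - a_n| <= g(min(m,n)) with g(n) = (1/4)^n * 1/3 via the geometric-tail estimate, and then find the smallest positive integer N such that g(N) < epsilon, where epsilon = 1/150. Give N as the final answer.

For m > n >= 1: |a_m - a_n| = sum_{k=n+1}^m (1/4)^k < sum_{k=n+1}^infinity (1/4)^k = (1/4)^(n+1) / (1 - 1/4) = (1/4)^n * (1/4) * (4/3) = (1/4)^n * 1/3.
So g(n) = (1/4)^n / 3. Since g(n) -> 0, (a_n) is Cauchy.
Now solve g(N) < 1/150: (1/4)^N / 3 < 1/150 <=> 4^N > 1 / (3 * 1/150) = 50.
Check powers of 4: 4^2 = 16 <= 50, 4^3 = 64 > 50.
So the smallest such N is 3. Check: g(3) = 1/(3 * 64) = 1/192 < 1/150.

3


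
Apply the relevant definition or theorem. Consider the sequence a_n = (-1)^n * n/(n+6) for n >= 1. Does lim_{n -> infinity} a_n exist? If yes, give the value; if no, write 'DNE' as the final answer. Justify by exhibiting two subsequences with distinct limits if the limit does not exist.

Examine the behaviour of a_n along subsequences.
a_{2k} = 2k/(2k+6) -> 1. a_{2k+1} = -(2k+1)/(2k+7) -> -1.
Since these two subsequential limits are 1 and -1, distinct, the full sequence cannot converge (a convergent sequence has all subsequences tending to the same limit). So lim a_n does not exist.

DNE


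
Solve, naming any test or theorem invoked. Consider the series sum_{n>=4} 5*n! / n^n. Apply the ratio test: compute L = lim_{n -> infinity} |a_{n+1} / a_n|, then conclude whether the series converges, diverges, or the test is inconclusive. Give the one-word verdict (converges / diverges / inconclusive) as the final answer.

Let a_n denote the general term. Form the ratio a_{n+1}/a_n and simplify:
a_{n+1}/a_n = (n/(n + 1))^n
Take the limit as n -> infinity: L = exp(-1).
Since L = exp(-1) < 1, the ratio test implies the series converges.

converges


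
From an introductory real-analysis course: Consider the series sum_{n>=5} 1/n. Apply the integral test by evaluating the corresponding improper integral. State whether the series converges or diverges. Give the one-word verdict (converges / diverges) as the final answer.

Let f(x) = 1/x. Then f is positive, continuous, and decreasing on [5, infinity), so the integral test applies.
Compute the improper integral int_{5}^infinity f(x) dx:
  antiderivative F(x) = log(x).
  As x -> infinity, log(x) -> infinity.
  So int = infinity - log(5) = infinity. By the integral test, the series diverges.

diverges


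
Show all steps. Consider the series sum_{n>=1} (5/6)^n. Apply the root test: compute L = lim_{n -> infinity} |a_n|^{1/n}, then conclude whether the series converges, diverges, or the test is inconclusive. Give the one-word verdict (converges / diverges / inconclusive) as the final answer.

Let a_n denote the general term. Form |a_n|^(1/n) and simplify:
|a_n|^(1/n) = 5/6
Take the limit as n -> infinity: L = 5/6.
Since L = 5/6 < 1, the root test implies convergence.

converges


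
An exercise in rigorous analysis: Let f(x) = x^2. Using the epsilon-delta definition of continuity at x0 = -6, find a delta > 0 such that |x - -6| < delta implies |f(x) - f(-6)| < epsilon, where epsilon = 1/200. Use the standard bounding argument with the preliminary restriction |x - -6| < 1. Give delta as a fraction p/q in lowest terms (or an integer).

Factor: |x^2 - (-6)^2| = |x - -6| * |x + -6|.
Impose |x - -6| < 1 first. Then |x + -6| = |(x - -6) + 2*(-6)| <= |x - -6| + 2*|-6| < 1 + 12 = 13.
So |x^2 - (-6)^2| < delta * 13.
We need delta * 13 <= 1/200, i.e. delta <= 1/200/13 = 1/2600.
Since 1/2600 < 1, this is tighter than 1; take delta = 1/2600.
So delta = 1/2600 works.

1/2600


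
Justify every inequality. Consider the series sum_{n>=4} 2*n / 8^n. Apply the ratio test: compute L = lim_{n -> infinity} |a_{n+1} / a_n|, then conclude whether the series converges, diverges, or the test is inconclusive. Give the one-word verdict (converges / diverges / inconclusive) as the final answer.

Let a_n denote the general term. Form the ratio a_{n+1}/a_n and simplify:
a_{n+1}/a_n = (n + 1)/(8*n)
Take the limit as n -> infinity: L = 1/8.
Since L = 1/8 < 1, the ratio test implies the series converges.

converges


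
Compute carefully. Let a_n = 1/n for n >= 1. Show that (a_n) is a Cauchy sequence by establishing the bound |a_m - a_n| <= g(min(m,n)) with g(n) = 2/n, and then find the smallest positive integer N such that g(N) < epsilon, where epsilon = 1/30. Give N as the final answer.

For any m, n >= 1, by the triangle inequality:
|a_m - a_n| = |1/m - 1/n| <= 1/m + 1/n <= 2/min(m,n).
So g(n) = 2/n bounds the Cauchy difference. Since g(n) -> 0, (a_n) is Cauchy.
Now solve g(N) < 1/30: 2/N < 1/30 <=> N > 2 / (1/30) = 60.
The smallest integer strictly greater than 60 is N = 61.
Check: g(61) = 2/61 = 2/61 < 1/30; g(60) = 1/30 >= 1/30. So N = 61.

61


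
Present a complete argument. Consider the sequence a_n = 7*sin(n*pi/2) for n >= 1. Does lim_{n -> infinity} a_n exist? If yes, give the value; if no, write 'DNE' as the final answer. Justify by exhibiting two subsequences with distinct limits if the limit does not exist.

Examine the behaviour of a_n along subsequences.
a_{4k+1} = 7*sin(pi/2 + 2k*pi) = 7 -> 7. a_{4k+3} = 7*sin(3pi/2 + 2k*pi) = -7 -> -7.
Since these two subsequential limits are 7 and -7, distinct, the full sequence cannot converge (a convergent sequence has all subsequences tending to the same limit). So lim a_n does not exist.

DNE


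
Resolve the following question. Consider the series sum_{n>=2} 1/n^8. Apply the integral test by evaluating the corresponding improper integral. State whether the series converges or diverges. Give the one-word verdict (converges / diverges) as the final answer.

Let f(x) = x^(-8). Then f is positive, continuous, and decreasing on [2, infinity), so the integral test applies.
Compute the improper integral int_{2}^infinity f(x) dx:
  antiderivative F(x) = -1/(7*x^7).
  As x -> infinity, F(x) -> 0 (since p = 8 > 1).
  So int = F(infinity) - F(2) = 0 - (-1/896) = 1/896.
  Finite, so by the integral test, the series converges.

converges


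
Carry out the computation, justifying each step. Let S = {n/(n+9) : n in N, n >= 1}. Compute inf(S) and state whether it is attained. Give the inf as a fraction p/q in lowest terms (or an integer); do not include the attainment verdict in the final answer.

Analysis:
- Values: 1/10, 2/11, 1/4, 4/13, ... strictly increasing.
- Minimum is 1/10 (n=1); inf = 1/10 (attained).
- n/(n+9) = 1 - 9/(n+9) -> 1 from below as n -> infinity, and never equals 1.
- So sup = 1 (not attained).
Conclusion: inf(S) = 1/10, attained in S.

1/10


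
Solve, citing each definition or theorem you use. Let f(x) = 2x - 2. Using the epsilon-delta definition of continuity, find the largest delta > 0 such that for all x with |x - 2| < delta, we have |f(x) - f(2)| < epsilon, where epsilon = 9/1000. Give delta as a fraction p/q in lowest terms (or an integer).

We compute f(2) = 2*(2) - 2 = 2.
|f(x) - f(2)| = |2x - 2 - (2)| = |2(x - 2)| = 2|x - 2|.
We need 2|x - 2| < 9/1000, i.e. |x - 2| < 9/1000 / 2 = 9/2000.
So any delta <= 9/2000 works. Conversely, if delta > 9/2000, then x = 2 + 9/2000 satisfies |x - 2| = 9/2000 < delta but |f(x) - f(2)| = 2 * 9/2000 = 9/1000, which is not < 9/1000; so no larger delta works.
Hence the largest such delta is 9/2000.

9/2000


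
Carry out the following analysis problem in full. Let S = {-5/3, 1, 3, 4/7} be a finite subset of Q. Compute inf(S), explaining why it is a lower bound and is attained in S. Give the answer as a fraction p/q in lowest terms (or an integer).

S is finite, so inf(S) = min(S).
Sorted increasing:
-5/3, 4/7, 1, 3
The extremum is -5/3.
For every x in S, x >= -5/3. And -5/3 is in S, so it is attained.
Therefore inf(S) = -5/3.

-5/3


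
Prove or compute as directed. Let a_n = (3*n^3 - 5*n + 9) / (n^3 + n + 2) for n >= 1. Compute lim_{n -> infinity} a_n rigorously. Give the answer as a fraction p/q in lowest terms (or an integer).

Divide numerator and denominator by n^3, the highest power:
numerator / n^3 = 3 - 5/n^2 + 9/n^3
denominator / n^3 = 1 + n^(-2) + 2/n^3
As n -> infinity, all terms of the form c/n^k (k >= 1) tend to 0.
So numerator / n^3 -> 3 and denominator / n^3 -> 1.
Therefore lim a_n = 3.

3


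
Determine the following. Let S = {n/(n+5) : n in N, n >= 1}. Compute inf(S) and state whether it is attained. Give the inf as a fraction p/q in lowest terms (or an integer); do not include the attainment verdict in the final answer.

Analysis:
- Values: 1/6, 2/7, 3/8, 4/9, ... strictly increasing.
- Minimum is 1/6 (n=1); inf = 1/6 (attained).
- n/(n+5) = 1 - 5/(n+5) -> 1 from below as n -> infinity, and never equals 1.
- So sup = 1 (not attained).
Conclusion: inf(S) = 1/6, attained in S.

1/6


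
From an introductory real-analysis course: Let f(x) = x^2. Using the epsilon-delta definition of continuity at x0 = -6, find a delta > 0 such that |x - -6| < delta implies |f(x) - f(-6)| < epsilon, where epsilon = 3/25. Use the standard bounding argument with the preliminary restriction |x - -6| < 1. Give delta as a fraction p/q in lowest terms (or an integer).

Factor: |x^2 - (-6)^2| = |x - -6| * |x + -6|.
Impose |x - -6| < 1 first. Then |x + -6| = |(x - -6) + 2*(-6)| <= |x - -6| + 2*|-6| < 1 + 12 = 13.
So |x^2 - (-6)^2| < delta * 13.
We need delta * 13 <= 3/25, i.e. delta <= 3/25/13 = 3/325.
Since 3/325 < 1, this is tighter than 1; take delta = 3/325.
So delta = 3/325 works.

3/325


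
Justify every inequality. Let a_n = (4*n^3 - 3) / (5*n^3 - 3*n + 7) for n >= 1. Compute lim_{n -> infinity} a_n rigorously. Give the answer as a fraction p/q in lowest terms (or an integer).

Divide numerator and denominator by n^3, the highest power:
numerator / n^3 = 4 - 3/n^3
denominator / n^3 = 5 - 3/n^2 + 7/n^3
As n -> infinity, all terms of the form c/n^k (k >= 1) tend to 0.
So numerator / n^3 -> 4 and denominator / n^3 -> 5.
Therefore lim a_n = 4/5.

4/5


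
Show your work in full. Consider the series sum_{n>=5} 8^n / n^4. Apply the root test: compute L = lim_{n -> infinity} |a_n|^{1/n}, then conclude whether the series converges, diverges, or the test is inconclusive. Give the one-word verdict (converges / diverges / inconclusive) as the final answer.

Let a_n denote the general term. Form |a_n|^(1/n) and simplify:
|a_n|^(1/n) = 8/n^(4/n)
Take the limit as n -> infinity: L = 8.
Since L = 8 > 1, the root test implies divergence.

diverges


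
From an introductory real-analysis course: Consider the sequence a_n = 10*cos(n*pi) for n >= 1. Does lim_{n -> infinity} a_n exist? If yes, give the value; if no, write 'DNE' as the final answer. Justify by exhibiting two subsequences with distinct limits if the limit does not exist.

Examine the behaviour of a_n along subsequences.
cos(n*pi) = (-1)^n, so a_n = 10*(-1)^n. a_{2k} = 10 -> 10. a_{2k+1} = -10 -> -10.
Since these two subsequential limits are 10 and -10, distinct, the full sequence cannot converge (a convergent sequence has all subsequences tending to the same limit). So lim a_n does not exist.

DNE


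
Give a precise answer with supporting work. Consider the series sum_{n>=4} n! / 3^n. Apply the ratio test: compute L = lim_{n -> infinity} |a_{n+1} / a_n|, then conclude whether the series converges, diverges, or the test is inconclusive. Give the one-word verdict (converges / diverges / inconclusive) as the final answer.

Let a_n denote the general term. Form the ratio a_{n+1}/a_n and simplify:
a_{n+1}/a_n = n/3 + 1/3
Take the limit as n -> infinity: L = infinity.
Since L = infinity > 1 (or L = infinity), the ratio test implies the series diverges.

diverges


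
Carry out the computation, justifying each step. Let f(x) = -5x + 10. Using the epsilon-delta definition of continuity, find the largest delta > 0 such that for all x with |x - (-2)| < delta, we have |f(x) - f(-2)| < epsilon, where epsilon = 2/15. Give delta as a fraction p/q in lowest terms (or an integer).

We compute f(-2) = -5*(-2) + 10 = 20.
|f(x) - f(-2)| = |-5x + 10 - (20)| = |-5(x - (-2))| = 5|x - (-2)|.
We need 5|x - (-2)| < 2/15, i.e. |x - (-2)| < 2/15 / 5 = 2/75.
So any delta <= 2/75 works. Conversely, if delta > 2/75, then x = -2 + 2/75 satisfies |x - (-2)| = 2/75 < delta but |f(x) - f(-2)| = 5 * 2/75 = 2/15, which is not < 2/15; so no larger delta works.
Hence the largest such delta is 2/75.

2/75


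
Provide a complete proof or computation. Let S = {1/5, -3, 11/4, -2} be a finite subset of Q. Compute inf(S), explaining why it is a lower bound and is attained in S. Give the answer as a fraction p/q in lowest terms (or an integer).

S is finite, so inf(S) = min(S).
Sorted increasing:
-3, -2, 1/5, 11/4
The extremum is -3.
For every x in S, x >= -3. And -3 is in S, so it is attained.
Therefore inf(S) = -3.

-3


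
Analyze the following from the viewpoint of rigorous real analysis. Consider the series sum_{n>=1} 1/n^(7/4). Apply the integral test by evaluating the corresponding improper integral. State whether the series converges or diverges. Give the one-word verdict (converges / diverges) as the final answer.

Let f(x) = x^(-7/4). Then f is positive, continuous, and decreasing on [1, infinity), so the integral test applies.
Compute the improper integral int_{1}^infinity f(x) dx:
  antiderivative F(x) = -4/(3*x^(3/4)).
  As x -> infinity, F(x) -> 0 (since p = 7/4 > 1).
  So int = F(infinity) - F(1) = 0 - (-4/3) = 4/3.
  Finite, so by the integral test, the series converges.

converges


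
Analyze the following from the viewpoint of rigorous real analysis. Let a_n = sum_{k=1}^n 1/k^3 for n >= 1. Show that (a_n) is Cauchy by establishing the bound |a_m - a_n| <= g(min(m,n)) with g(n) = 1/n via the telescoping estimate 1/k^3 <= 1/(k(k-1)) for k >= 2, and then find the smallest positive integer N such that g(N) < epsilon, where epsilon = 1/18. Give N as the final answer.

For m > n >= 1: |a_m - a_n| = sum_{k=n+1}^m 1/k^3.
Use 1/k^3 <= 1/(k(k-1)) = 1/(k-1) - 1/k for k >= 2 (which holds since k^3 >= k^2 >= k(k-1) for k >= 2):
sum_{k=n+1}^m 1/k^3 <= sum_{k=n+1}^m (1/(k-1) - 1/k) = 1/n - 1/m <= 1/n.
By symmetry the same bound holds with n,m swapped, so |a_m - a_n| <= 1/min(m,n) = g(min(m,n)). Since g(n) -> 0, (a_n) is Cauchy.
Now solve g(N) < 1/18: 1/N < 1/18 <=> N > 1/(1/18) = 18.
The smallest integer strictly greater than 18 is N = 19.
Check: g(19) = 1/19 < 1/18; g(18) = 1/18 >= 1/18. So N = 19.

19


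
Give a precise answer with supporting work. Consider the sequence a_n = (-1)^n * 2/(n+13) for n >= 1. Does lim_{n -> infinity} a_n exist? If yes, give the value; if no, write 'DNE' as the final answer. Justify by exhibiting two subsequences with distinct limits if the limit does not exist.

Examine the behaviour of a_n along subsequences.
Even-n subsequence a_{2k} = 2/(2k+13) -> 0. Odd-n subsequence a_{2k+1} = -2/(2k+14) -> 0. Both tend to 0, which suggests the limit is 0; verify directly.
|a_n - 0| = 2/(n+13) < 2/n for every n >= 1.
Given epsilon > 0, choose a positive integer N > 2/epsilon. Then for all n >= N, |a_n| < 2/n <= 2/N < epsilon.
So by the definition of the limit, lim a_n exists and equals 0.

0


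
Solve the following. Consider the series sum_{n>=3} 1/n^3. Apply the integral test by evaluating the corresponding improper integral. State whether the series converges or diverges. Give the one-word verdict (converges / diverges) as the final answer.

Let f(x) = x^(-3). Then f is positive, continuous, and decreasing on [3, infinity), so the integral test applies.
Compute the improper integral int_{3}^infinity f(x) dx:
  antiderivative F(x) = -1/(2*x^2).
  As x -> infinity, F(x) -> 0 (since p = 3 > 1).
  So int = F(infinity) - F(3) = 0 - (-1/18) = 1/18.
  Finite, so by the integral test, the series converges.

converges


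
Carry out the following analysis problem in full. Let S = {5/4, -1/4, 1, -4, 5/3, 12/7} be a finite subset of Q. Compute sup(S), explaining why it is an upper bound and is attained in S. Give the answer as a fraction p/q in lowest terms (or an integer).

S is finite, so sup(S) = max(S).
Sorted decreasing:
12/7, 5/3, 5/4, 1, -1/4, -4
The extremum is 12/7.
For every x in S, x <= 12/7. And 12/7 is in S, so it is attained.
Therefore sup(S) = 12/7.

12/7


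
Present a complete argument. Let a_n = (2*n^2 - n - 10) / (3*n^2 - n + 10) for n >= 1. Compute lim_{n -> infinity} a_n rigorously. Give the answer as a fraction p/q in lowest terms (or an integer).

Divide numerator and denominator by n^2, the highest power:
numerator / n^2 = 2 - 1/n - 10/n^2
denominator / n^2 = 3 - 1/n + 10/n^2
As n -> infinity, all terms of the form c/n^k (k >= 1) tend to 0.
So numerator / n^2 -> 2 and denominator / n^2 -> 3.
Therefore lim a_n = 2/3.

2/3


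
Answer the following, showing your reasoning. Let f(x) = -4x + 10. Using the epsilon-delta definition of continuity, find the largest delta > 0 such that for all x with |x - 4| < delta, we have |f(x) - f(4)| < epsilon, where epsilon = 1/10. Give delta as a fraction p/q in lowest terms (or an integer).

We compute f(4) = -4*(4) + 10 = -6.
|f(x) - f(4)| = |-4x + 10 - (-6)| = |-4(x - 4)| = 4|x - 4|.
We need 4|x - 4| < 1/10, i.e. |x - 4| < 1/10 / 4 = 1/40.
So any delta <= 1/40 works. Conversely, if delta > 1/40, then x = 4 + 1/40 satisfies |x - 4| = 1/40 < delta but |f(x) - f(4)| = 4 * 1/40 = 1/10, which is not < 1/10; so no larger delta works.
Hence the largest such delta is 1/40.

1/40


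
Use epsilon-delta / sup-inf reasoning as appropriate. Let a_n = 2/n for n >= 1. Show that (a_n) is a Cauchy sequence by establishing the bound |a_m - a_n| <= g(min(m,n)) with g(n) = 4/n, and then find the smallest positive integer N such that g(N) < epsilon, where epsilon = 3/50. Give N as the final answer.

For any m, n >= 1, by the triangle inequality:
|a_m - a_n| = |2/m - 2/n| <= 2*1/m + 2*1/n <= 4/min(m,n).
So g(n) = 4/n bounds the Cauchy difference. Since g(n) -> 0, (a_n) is Cauchy.
Now solve g(N) < 3/50: 4/N < 3/50 <=> N > 4 / (3/50) = 200/3.
The smallest integer strictly greater than 200/3 is N = 67.
Check: g(67) = 4/67 = 4/67 < 3/50; g(66) = 2/33 >= 3/50. So N = 67.

67


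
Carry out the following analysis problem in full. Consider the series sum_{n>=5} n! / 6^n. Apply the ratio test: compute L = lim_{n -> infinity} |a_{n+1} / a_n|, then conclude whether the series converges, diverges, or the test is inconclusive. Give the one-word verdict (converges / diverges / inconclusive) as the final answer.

Let a_n denote the general term. Form the ratio a_{n+1}/a_n and simplify:
a_{n+1}/a_n = n/6 + 1/6
Take the limit as n -> infinity: L = infinity.
Since L = infinity > 1 (or L = infinity), the ratio test implies the series diverges.

diverges


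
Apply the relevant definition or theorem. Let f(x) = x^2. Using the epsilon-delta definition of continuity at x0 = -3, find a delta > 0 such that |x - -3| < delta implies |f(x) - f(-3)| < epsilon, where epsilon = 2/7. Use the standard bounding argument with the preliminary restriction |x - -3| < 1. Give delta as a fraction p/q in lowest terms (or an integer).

Factor: |x^2 - (-3)^2| = |x - -3| * |x + -3|.
Impose |x - -3| < 1 first. Then |x + -3| = |(x - -3) + 2*(-3)| <= |x - -3| + 2*|-3| < 1 + 6 = 7.
So |x^2 - (-3)^2| < delta * 7.
We need delta * 7 <= 2/7, i.e. delta <= 2/7/7 = 2/49.
Since 2/49 < 1, this is tighter than 1; take delta = 2/49.
So delta = 2/49 works.

2/49


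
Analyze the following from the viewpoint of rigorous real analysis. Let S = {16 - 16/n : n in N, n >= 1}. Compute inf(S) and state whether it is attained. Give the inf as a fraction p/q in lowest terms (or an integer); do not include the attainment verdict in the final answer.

Analysis:
- Values: 0, 8, 32/3, 12, ... strictly increasing.
- Minimum is 0 (n=1); inf = 0 (attained).
- 16 - 16/n -> 16 from below; sup = 16, not attained.
Conclusion: inf(S) = 0, attained in S.

0


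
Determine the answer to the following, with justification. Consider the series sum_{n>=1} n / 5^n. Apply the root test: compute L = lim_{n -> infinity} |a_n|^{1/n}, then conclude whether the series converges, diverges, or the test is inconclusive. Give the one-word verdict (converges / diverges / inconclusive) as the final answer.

Let a_n denote the general term. Form |a_n|^(1/n) and simplify:
|a_n|^(1/n) = n^(1/n)/5
Take the limit as n -> infinity: L = 1/5.
Since L = 1/5 < 1, the root test implies convergence.

converges


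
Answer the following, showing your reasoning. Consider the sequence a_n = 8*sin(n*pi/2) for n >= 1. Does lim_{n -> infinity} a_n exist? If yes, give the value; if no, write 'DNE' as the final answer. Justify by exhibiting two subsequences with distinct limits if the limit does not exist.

Examine the behaviour of a_n along subsequences.
a_{4k+1} = 8*sin(pi/2 + 2k*pi) = 8 -> 8. a_{4k+3} = 8*sin(3pi/2 + 2k*pi) = -8 -> -8.
Since these two subsequential limits are 8 and -8, distinct, the full sequence cannot converge (a convergent sequence has all subsequences tending to the same limit). So lim a_n does not exist.

DNE


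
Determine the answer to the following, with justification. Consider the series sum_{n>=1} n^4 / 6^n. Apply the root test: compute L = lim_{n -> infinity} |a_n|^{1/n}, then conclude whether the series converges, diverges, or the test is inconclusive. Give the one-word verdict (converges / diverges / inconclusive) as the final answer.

Let a_n denote the general term. Form |a_n|^(1/n) and simplify:
|a_n|^(1/n) = n^(4/n)/6
Take the limit as n -> infinity: L = 1/6.
Since L = 1/6 < 1, the root test implies convergence.

converges


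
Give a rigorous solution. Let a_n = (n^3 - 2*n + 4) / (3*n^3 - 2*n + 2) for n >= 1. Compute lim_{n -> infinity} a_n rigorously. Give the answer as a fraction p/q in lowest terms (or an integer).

Divide numerator and denominator by n^3, the highest power:
numerator / n^3 = 1 - 2/n^2 + 4/n^3
denominator / n^3 = 3 - 2/n^2 + 2/n^3
As n -> infinity, all terms of the form c/n^k (k >= 1) tend to 0.
So numerator / n^3 -> 1 and denominator / n^3 -> 3.
Therefore lim a_n = 1/3.

1/3


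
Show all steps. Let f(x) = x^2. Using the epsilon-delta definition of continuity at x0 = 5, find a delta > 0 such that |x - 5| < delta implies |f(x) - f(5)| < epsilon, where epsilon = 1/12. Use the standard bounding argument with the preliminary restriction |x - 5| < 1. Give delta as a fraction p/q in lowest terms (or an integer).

Factor: |x^2 - (5)^2| = |x - 5| * |x + 5|.
Impose |x - 5| < 1 first. Then |x + 5| = |(x - 5) + 2*(5)| <= |x - 5| + 2*|5| < 1 + 10 = 11.
So |x^2 - (5)^2| < delta * 11.
We need delta * 11 <= 1/12, i.e. delta <= 1/12/11 = 1/132.
Since 1/132 < 1, this is tighter than 1; take delta = 1/132.
So delta = 1/132 works.

1/132


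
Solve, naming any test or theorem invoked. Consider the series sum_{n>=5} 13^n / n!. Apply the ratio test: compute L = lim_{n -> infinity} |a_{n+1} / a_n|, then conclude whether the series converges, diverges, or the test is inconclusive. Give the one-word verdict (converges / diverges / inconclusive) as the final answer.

Let a_n denote the general term. Form the ratio a_{n+1}/a_n and simplify:
a_{n+1}/a_n = 13/(n + 1)
Take the limit as n -> infinity: L = 0.
Since L = 0 < 1, the ratio test implies the series converges.

converges


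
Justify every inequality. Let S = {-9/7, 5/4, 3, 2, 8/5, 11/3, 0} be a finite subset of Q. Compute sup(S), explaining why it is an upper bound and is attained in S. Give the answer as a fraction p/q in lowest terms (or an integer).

S is finite, so sup(S) = max(S).
Sorted decreasing:
11/3, 3, 2, 8/5, 5/4, 0, -9/7
The extremum is 11/3.
For every x in S, x <= 11/3. And 11/3 is in S, so it is attained.
Therefore sup(S) = 11/3.

11/3


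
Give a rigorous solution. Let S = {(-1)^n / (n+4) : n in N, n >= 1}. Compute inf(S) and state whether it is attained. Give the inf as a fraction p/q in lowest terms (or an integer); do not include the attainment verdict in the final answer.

Analysis:
- Values: -1/5, 1/6, -1/7, 1/8, -1/9, ...
- Positive terms (even n): 1/(2+4), 1/(4+4), ... decreasing -> max = 1/6 (n=2).
- Negative terms (odd n): -1/(1+4), -1/(3+4), ... increasing -> min = -1/5 (n=1).
- So sup = 1/6 (attained at n=2); inf = -1/5 (attained at n=1).
Conclusion: inf(S) = -1/5, attained in S.

-1/5


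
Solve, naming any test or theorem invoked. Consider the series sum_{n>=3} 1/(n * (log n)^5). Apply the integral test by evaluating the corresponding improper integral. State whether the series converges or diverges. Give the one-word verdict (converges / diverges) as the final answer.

Let f(x) = 1/(x*log(x)^5). Then f is positive, continuous, and decreasing on [3, infinity), so the integral test applies.
Compute the improper integral int_{3}^infinity f(x) dx:
  antiderivative F(x) = -1/(4*log(x)^4).
  F(x) -> 0 as x -> infinity.  int = 0 - F(3) = 1/(4*log(3)^4) < infinity. By the integral test, the series converges.

converges


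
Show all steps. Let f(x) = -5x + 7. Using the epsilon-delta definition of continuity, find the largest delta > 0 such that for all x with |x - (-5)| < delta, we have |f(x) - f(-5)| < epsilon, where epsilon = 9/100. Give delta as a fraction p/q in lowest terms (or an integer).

We compute f(-5) = -5*(-5) + 7 = 32.
|f(x) - f(-5)| = |-5x + 7 - (32)| = |-5(x - (-5))| = 5|x - (-5)|.
We need 5|x - (-5)| < 9/100, i.e. |x - (-5)| < 9/100 / 5 = 9/500.
So any delta <= 9/500 works. Conversely, if delta > 9/500, then x = -5 + 9/500 satisfies |x - (-5)| = 9/500 < delta but |f(x) - f(-5)| = 5 * 9/500 = 9/100, which is not < 9/100; so no larger delta works.
Hence the largest such delta is 9/500.

9/500


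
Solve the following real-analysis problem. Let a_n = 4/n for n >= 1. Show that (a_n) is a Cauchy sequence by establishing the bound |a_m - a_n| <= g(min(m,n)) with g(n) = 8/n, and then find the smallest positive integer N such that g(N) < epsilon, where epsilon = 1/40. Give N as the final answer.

For any m, n >= 1, by the triangle inequality:
|a_m - a_n| = |4/m - 4/n| <= 4*1/m + 4*1/n <= 8/min(m,n).
So g(n) = 8/n bounds the Cauchy difference. Since g(n) -> 0, (a_n) is Cauchy.
Now solve g(N) < 1/40: 8/N < 1/40 <=> N > 8 / (1/40) = 320.
The smallest integer strictly greater than 320 is N = 321.
Check: g(321) = 8/321 = 8/321 < 1/40; g(320) = 1/40 >= 1/40. So N = 321.

321


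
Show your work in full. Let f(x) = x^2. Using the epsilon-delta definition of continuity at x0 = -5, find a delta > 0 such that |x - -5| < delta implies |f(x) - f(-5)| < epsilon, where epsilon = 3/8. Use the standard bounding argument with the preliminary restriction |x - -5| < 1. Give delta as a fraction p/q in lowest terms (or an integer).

Factor: |x^2 - (-5)^2| = |x - -5| * |x + -5|.
Impose |x - -5| < 1 first. Then |x + -5| = |(x - -5) + 2*(-5)| <= |x - -5| + 2*|-5| < 1 + 10 = 11.
So |x^2 - (-5)^2| < delta * 11.
We need delta * 11 <= 3/8, i.e. delta <= 3/8/11 = 3/88.
Since 3/88 < 1, this is tighter than 1; take delta = 3/88.
So delta = 3/88 works.

3/88


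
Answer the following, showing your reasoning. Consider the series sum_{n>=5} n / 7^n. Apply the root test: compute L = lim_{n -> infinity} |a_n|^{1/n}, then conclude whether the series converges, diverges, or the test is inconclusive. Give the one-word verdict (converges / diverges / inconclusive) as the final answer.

Let a_n denote the general term. Form |a_n|^(1/n) and simplify:
|a_n|^(1/n) = n^(1/n)/7
Take the limit as n -> infinity: L = 1/7.
Since L = 1/7 < 1, the root test implies convergence.

converges


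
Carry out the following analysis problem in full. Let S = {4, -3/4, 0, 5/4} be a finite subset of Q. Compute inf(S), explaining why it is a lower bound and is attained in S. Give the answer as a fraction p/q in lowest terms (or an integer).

S is finite, so inf(S) = min(S).
Sorted increasing:
-3/4, 0, 5/4, 4
The extremum is -3/4.
For every x in S, x >= -3/4. And -3/4 is in S, so it is attained.
Therefore inf(S) = -3/4.

-3/4


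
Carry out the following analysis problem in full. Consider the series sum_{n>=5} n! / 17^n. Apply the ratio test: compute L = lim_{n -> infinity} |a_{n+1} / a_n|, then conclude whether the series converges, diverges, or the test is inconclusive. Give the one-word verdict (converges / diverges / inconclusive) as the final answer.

Let a_n denote the general term. Form the ratio a_{n+1}/a_n and simplify:
a_{n+1}/a_n = n/17 + 1/17
Take the limit as n -> infinity: L = infinity.
Since L = infinity > 1 (or L = infinity), the ratio test implies the series diverges.

diverges


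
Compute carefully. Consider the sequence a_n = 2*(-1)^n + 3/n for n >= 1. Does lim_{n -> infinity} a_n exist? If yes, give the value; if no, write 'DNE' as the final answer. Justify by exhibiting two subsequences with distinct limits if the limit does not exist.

Examine the behaviour of a_n along subsequences.
a_{2k} = 2 + 3/(2k) -> 2. a_{2k+1} = -2 + 3/(2k+1) -> -2.
Since these two subsequential limits are 2 and -2, distinct, the full sequence cannot converge (a convergent sequence has all subsequences tending to the same limit). So lim a_n does not exist.

DNE


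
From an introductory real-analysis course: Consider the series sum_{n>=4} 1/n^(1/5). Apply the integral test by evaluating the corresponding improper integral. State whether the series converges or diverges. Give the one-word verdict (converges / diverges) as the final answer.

Let f(x) = x^(-1/5). Then f is positive, continuous, and decreasing on [4, infinity), so the integral test applies.
Compute the improper integral int_{4}^infinity f(x) dx:
  antiderivative F(x) = 5*x^(4/5)/4.
  As x -> infinity, F(x) -> infinity (since p = 1/5 < 1).
  So the integral diverges. By the integral test, the series diverges.

diverges


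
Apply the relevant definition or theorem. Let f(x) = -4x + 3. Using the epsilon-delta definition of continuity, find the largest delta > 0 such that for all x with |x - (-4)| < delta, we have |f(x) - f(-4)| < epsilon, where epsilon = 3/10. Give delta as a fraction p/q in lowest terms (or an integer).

We compute f(-4) = -4*(-4) + 3 = 19.
|f(x) - f(-4)| = |-4x + 3 - (19)| = |-4(x - (-4))| = 4|x - (-4)|.
We need 4|x - (-4)| < 3/10, i.e. |x - (-4)| < 3/10 / 4 = 3/40.
So any delta <= 3/40 works. Conversely, if delta > 3/40, then x = -4 + 3/40 satisfies |x - (-4)| = 3/40 < delta but |f(x) - f(-4)| = 4 * 3/40 = 3/10, which is not < 3/10; so no larger delta works.
Hence the largest such delta is 3/40.

3/40


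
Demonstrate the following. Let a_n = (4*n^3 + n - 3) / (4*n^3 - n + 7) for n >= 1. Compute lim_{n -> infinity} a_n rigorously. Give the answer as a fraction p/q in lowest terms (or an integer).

Divide numerator and denominator by n^3, the highest power:
numerator / n^3 = 4 + n^(-2) - 3/n^3
denominator / n^3 = 4 - 1/n^2 + 7/n^3
As n -> infinity, all terms of the form c/n^k (k >= 1) tend to 0.
So numerator / n^3 -> 4 and denominator / n^3 -> 4.
Therefore lim a_n = 1.

1
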